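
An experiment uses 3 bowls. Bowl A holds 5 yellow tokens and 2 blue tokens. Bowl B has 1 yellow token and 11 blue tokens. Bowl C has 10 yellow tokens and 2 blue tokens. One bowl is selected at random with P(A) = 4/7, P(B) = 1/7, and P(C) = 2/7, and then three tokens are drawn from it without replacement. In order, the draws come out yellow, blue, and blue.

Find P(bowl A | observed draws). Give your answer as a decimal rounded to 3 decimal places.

0.626

For each hypothesis, P(data | H) works out to: P(data | bowl A) = (5/7)(2/6)(1/5) = 0.047619; P(data | bowl B) = (1/12)(11/11)(10/10) = 0.083333; P(data | bowl C) = (10/12)(2/11)(1/10) = 0.015152.
Multiplying each by its prior: 4/7 · 0.047619 = 0.027211, 1/7 · 0.083333 = 0.011905, 2/7 · 0.015152 = 0.004329; with total 0.043445.
By Bayes' rule, P(bowl A | data) = (0.027211) / (0.043445) = 0.62633.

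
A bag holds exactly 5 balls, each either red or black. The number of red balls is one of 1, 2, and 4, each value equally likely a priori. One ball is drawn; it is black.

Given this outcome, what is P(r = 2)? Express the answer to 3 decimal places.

0.375

For each hypothesis, P(data | H) works out to: P(data | r = 1) = (4/5) = 4/5; P(data | r = 2) = (3/5) = 3/5; P(data | r = 4) = (1/5) = 1/5.
Multiplying each by its prior: 1/3 · 4/5 = 4/15, 1/3 · 3/5 = 1/5, 1/3 · 1/5 = 1/15; summing to 8/15.
Hence P(r = 2 | data) = (1/5) / (8/15) = 3/8.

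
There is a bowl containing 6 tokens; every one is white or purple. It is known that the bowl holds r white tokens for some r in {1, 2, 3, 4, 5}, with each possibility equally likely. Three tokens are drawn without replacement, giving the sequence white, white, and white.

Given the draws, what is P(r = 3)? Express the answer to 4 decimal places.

The likelihood of the observed sequence under each hypothesis: P(data | r = 1) = (1/6)(0/5) = 0; P(data | r = 2) = (2/6)(1/5)(0/4) = 0; P(data | r = 3) = (3/6)(2/5)(1/4) = 1/20; P(data | r = 4) = (4/6)(3/5)(2/4) = 1/5; P(data | r = 5) = (5/6)(4/5)(3/4) = 1/2.
The prior-weighted likelihoods are 1/5 · 0 = 0, 1/5 · 0 = 0, 1/5 · 1/20 = 1/100, 1/5 · 1/5 = 1/25, 1/5 · 1/2 = 1/10; summing to 3/20.
By Bayes' rule, P(r = 3 | data) = (1/100) / (3/20) = 1/15.

0.0667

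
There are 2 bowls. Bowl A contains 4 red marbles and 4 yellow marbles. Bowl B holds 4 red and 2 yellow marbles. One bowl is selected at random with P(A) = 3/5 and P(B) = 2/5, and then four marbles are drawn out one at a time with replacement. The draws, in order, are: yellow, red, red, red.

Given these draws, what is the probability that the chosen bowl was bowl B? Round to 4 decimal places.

Under each hypothesis, the probability of the observed sequence is: P(data | bowl A) = (4/8)(4/8)(4/8)(4/8) = 0.0625; P(data | bowl B) = (2/6)(4/6)(4/6)(4/6) = 0.098765.
Weighting by the prior gives 3/5 · 0.0625 = 0.0375, 2/5 · 0.098765 = 0.039506; summing to 0.077006.
Hence P(bowl B | data) = (0.039506) / (0.077006) = 0.51303.

0.5130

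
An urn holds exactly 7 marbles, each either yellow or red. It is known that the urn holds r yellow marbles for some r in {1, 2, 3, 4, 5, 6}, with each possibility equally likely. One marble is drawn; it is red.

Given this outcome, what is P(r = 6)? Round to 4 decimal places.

0.0476

Compute the likelihood of this draw for each case: P(data | r = 1) = (6/7) = 6/7; P(data | r = 2) = (5/7) = 5/7; P(data | r = 3) = (4/7) = 4/7; P(data | r = 4) = (3/7) = 3/7; P(data | r = 5) = (2/7) = 2/7; P(data | r = 6) = (1/7) = 1/7.
The prior-weighted likelihoods are 1/6 · 6/7 = 1/7, 1/6 · 5/7 = 5/42, 1/6 · 4/7 = 2/21, 1/6 · 3/7 = 1/14, 1/6 · 2/7 = 1/21, 1/6 · 1/7 = 1/42; with total 1/2.
Hence P(r = 6 | data) = (1/42) / (1/2) = 1/21.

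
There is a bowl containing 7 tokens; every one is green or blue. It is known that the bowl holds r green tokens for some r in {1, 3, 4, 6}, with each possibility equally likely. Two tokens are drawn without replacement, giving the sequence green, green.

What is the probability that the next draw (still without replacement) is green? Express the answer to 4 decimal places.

0.6250

The likelihood of the observed sequence under each hypothesis: P(data | r = 1) = (1/7)(0/6) = 0; P(data | r = 3) = (3/7)(2/6) = 1/7; P(data | r = 4) = (4/7)(3/6) = 2/7; P(data | r = 6) = (6/7)(5/6) = 5/7.
Multiplying each by its prior: 1/4 · 0 = 0, 1/4 · 1/7 = 1/28, 1/4 · 2/7 = 1/14, 1/4 · 5/7 = 5/28; these sum to 2/7.
The posterior is then P(r = 1 | data) = 0, P(r = 3 | data) = 1/8, P(r = 4 | data) = 1/4, P(r = 6 | data) = 5/8.
The predictive probability is P(green next | data) = (1/5)(1/8) + (2/5)(1/4) + (4/5)(5/8) = 5/8.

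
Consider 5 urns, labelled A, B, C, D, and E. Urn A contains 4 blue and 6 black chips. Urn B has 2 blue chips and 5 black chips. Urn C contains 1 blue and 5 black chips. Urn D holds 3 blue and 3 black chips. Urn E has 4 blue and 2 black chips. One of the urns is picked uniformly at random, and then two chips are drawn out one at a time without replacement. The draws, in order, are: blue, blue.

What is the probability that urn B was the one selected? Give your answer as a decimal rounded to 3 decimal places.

0.061

Compute the likelihood of the observed sequence for each case: P(data | urn A) = (4/10)(3/9) = 2/15; P(data | urn B) = (2/7)(1/6) = 1/21; P(data | urn C) = (1/6)(0/5) = 0; P(data | urn D) = (3/6)(2/5) = 1/5; P(data | urn E) = (4/6)(3/5) = 2/5.
Multiplying each by its prior: 1/5 · 2/15 = 2/75, 1/5 · 1/21 = 1/105, 1/5 · 0 = 0, 1/5 · 1/5 = 1/25, 1/5 · 2/5 = 2/25; these sum to 82/525.
So P(urn B | data) = (1/105) / (82/525) = 5/82.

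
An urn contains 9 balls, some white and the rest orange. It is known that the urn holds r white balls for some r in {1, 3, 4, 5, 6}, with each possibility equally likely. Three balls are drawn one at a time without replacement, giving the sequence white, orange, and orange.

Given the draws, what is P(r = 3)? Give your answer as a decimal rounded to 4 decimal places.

0.2795

The likelihood of the observed sequence under each hypothesis: P(data | r = 1) = (1/9)(8/8)(7/7) = 1/9; P(data | r = 3) = (3/9)(6/8)(5/7) = 5/28; P(data | r = 4) = (4/9)(5/8)(4/7) = 10/63; P(data | r = 5) = (5/9)(4/8)(3/7) = 5/42; P(data | r = 6) = (6/9)(3/8)(2/7) = 1/14.
The prior-weighted likelihoods are 1/5 · 1/9 = 1/45, 1/5 · 5/28 = 1/28, 1/5 · 10/63 = 2/63, 1/5 · 5/42 = 1/42, 1/5 · 1/14 = 1/70; these sum to 23/180.
Hence P(r = 3 | data) = (1/28) / (23/180) = 45/161.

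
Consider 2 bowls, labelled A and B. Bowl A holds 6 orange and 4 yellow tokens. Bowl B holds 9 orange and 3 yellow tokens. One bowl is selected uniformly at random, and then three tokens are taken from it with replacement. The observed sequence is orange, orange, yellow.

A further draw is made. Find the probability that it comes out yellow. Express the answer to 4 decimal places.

0.3259

Under each hypothesis, the probability of the observed sequence is: P(data | bowl A) = (6/10)(6/10)(4/10) = 0.144; P(data | bowl B) = (9/12)(9/12)(3/12) = 0.14062.
Multiplying each by its prior: 1/2 · 0.144 = 0.072, 1/2 · 0.14062 = 0.070312; summing to 0.14231.
The posterior is then P(bowl A | data) = 0.50593, P(bowl B | data) = 0.49407.
The predictive probability is P(yellow next | data) = (2/5)(0.50593) + (1/4)(0.49407) = 0.32589.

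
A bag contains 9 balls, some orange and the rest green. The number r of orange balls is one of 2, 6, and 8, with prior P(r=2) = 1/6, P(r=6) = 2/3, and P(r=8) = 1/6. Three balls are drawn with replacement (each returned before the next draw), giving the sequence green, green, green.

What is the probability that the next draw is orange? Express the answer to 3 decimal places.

0.330

Compute the likelihood of the observed sequence for each case: P(data | r = 2) = (7/9)(7/9)(7/9) = 0.47051; P(data | r = 6) = (3/9)(3/9)(3/9) = 0.037037; P(data | r = 8) = (1/9)(1/9)(1/9) = 0.0013717.
Weighting by the prior gives 1/6 · 0.47051 = 0.078418, 2/3 · 0.037037 = 0.024691, 1/6 · 0.0013717 = 0.00022862; these sum to 0.10334.
The posterior is then P(r = 2 | data) = 0.75885, P(r = 6 | data) = 0.23894, P(r = 8 | data) = 0.0022124.
The predictive probability is P(orange next | data) = (2/9)(0.75885) + (2/3)(0.23894) + (8/9)(0.0022124) = 0.32989.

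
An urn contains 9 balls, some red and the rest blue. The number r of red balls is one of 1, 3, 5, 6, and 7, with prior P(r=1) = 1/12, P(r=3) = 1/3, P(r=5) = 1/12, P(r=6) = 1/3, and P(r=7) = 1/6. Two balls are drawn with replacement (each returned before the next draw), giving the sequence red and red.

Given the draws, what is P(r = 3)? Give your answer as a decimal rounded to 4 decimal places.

For each hypothesis, P(data | H) works out to: P(data | r = 1) = (1/9)(1/9) = 1/81; P(data | r = 3) = (3/9)(3/9) = 1/9; P(data | r = 5) = (5/9)(5/9) = 25/81; P(data | r = 6) = (6/9)(6/9) = 4/9; P(data | r = 7) = (7/9)(7/9) = 49/81.
Multiplying each by its prior: 1/12 · 1/81 = 1/972, 1/3 · 1/9 = 1/27, 1/12 · 25/81 = 25/972, 1/3 · 4/9 = 4/27, 1/6 · 49/81 = 49/486; with total 76/243.
Hence P(r = 3 | data) = (1/27) / (76/243) = 9/76.

0.1184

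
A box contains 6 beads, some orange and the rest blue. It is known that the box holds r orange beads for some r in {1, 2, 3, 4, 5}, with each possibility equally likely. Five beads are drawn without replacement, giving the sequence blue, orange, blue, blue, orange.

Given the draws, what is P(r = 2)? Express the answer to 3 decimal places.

The likelihood of the observed sequence under each hypothesis: P(data | r = 1) = (5/6)(1/5)(4/4)(3/3)(0/2) = 0; P(data | r = 2) = (4/6)(2/5)(3/4)(2/3)(1/2) = 1/15; P(data | r = 3) = (3/6)(3/5)(2/4)(1/3)(2/2) = 1/20; P(data | r = 4) = (2/6)(4/5)(1/4)(0/3) = 0; P(data | r = 5) = (1/6)(5/5)(0/4) = 0.
The prior-weighted likelihoods are 1/5 · 0 = 0, 1/5 · 1/15 = 1/75, 1/5 · 1/20 = 1/100, 1/5 · 0 = 0, 1/5 · 0 = 0; with total 7/300.
Hence P(r = 2 | data) = (1/75) / (7/300) = 4/7.

0.571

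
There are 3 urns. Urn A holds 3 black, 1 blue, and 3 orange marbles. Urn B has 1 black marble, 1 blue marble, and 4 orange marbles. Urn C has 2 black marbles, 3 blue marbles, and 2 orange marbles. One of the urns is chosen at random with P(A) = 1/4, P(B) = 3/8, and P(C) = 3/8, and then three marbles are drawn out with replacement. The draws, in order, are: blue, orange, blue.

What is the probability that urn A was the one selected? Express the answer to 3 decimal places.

0.076

Under each hypothesis, the probability of the observed sequence is: P(data | urn A) = (1/7)(3/7)(1/7) = 0.0087464; P(data | urn B) = (1/6)(4/6)(1/6) = 0.018519; P(data | urn C) = (3/7)(2/7)(3/7) = 0.052478.
Multiplying each by its prior: 1/4 · 0.0087464 = 0.0021866, 3/8 · 0.018519 = 0.0069444, 3/8 · 0.052478 = 0.019679; with total 0.02881.
Therefore the posterior P(urn A | data) = (0.0021866) / (0.02881) = 0.075896.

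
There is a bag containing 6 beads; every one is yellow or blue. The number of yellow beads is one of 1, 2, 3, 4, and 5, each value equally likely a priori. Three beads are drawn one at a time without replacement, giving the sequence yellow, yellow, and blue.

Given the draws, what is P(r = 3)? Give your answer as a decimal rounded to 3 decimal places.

Compute the likelihood of the observed sequence for each case: P(data | r = 1) = (1/6)(0/5) = 0; P(data | r = 2) = (2/6)(1/5)(4/4) = 1/15; P(data | r = 3) = (3/6)(2/5)(3/4) = 3/20; P(data | r = 4) = (4/6)(3/5)(2/4) = 1/5; P(data | r = 5) = (5/6)(4/5)(1/4) = 1/6.
The prior-weighted likelihoods are 1/5 · 0 = 0, 1/5 · 1/15 = 1/75, 1/5 · 3/20 = 3/100, 1/5 · 1/5 = 1/25, 1/5 · 1/6 = 1/30; these sum to 7/60.
By Bayes' rule, P(r = 3 | data) = (3/100) / (7/60) = 9/35.

0.257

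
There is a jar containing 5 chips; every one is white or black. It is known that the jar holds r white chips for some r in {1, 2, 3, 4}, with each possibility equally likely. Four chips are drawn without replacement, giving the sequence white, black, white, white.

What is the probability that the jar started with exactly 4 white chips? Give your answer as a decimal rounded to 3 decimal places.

For each hypothesis, P(data | H) works out to: P(data | r = 1) = (1/5)(4/4)(0/3) = 0; P(data | r = 2) = (2/5)(3/4)(1/3)(0/2) = 0; P(data | r = 3) = (3/5)(2/4)(2/3)(1/2) = 1/10; P(data | r = 4) = (4/5)(1/4)(3/3)(2/2) = 1/5.
Multiplying each by its prior: 1/4 · 0 = 0, 1/4 · 0 = 0, 1/4 · 1/10 = 1/40, 1/4 · 1/5 = 1/20; summing to 3/40.
By Bayes' rule, P(r = 4 | data) = (1/20) / (3/40) = 2/3.

0.667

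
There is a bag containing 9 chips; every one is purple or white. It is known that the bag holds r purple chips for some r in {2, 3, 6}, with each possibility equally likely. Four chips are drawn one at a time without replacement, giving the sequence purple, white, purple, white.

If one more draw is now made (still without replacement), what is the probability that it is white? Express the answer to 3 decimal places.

0.595

For each hypothesis, P(data | H) works out to: P(data | r = 2) = (2/9)(7/8)(1/7)(6/6) = 1/36; P(data | r = 3) = (3/9)(6/8)(2/7)(5/6) = 5/84; P(data | r = 6) = (6/9)(3/8)(5/7)(2/6) = 5/84.
The prior-weighted likelihoods are 1/3 · 1/36 = 1/108, 1/3 · 5/84 = 5/252, 1/3 · 5/84 = 5/252; summing to 37/756.
Normalising, the posterior is P(r = 2 | data) = 7/37, P(r = 3 | data) = 15/37, P(r = 6 | data) = 15/37.
Averaging over the posterior, P(white next | data) = (1)(7/37) + (4/5)(15/37) + (1/5)(15/37) = 22/37.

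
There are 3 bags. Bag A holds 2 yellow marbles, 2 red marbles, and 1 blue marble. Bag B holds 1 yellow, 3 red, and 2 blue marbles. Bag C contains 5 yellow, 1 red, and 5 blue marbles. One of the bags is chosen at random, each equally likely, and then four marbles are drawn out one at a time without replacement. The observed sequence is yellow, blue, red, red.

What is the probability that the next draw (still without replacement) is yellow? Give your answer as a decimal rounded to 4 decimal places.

0.5000

Compute the likelihood of the observed sequence for each case: P(data | bag A) = (2/5)(1/4)(2/3)(1/2) = 1/30; P(data | bag B) = (1/6)(2/5)(3/4)(2/3) = 1/30; P(data | bag C) = (5/11)(5/10)(1/9)(0/8) = 0.
Multiplying each by its prior: 1/3 · 1/30 = 1/90, 1/3 · 1/30 = 1/90, 1/3 · 0 = 0; summing to 1/45.
Dividing through by the total gives posterior P(bag A | data) = 1/2, P(bag B | data) = 1/2, P(bag C | data) = 0.
So P(yellow next | data) = Σ P(yellow next | H) P(H | data) = (1)(1/2) + (0)(1/2) = 1/2.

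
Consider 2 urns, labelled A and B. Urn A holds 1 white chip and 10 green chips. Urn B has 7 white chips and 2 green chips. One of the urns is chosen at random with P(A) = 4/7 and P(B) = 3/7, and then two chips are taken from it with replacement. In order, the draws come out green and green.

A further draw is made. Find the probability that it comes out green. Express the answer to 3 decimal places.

0.880

The likelihood of the observed sequence under each hypothesis: P(data | urn A) = (10/11)(10/11) = 0.82645; P(data | urn B) = (2/9)(2/9) = 0.049383.
Weighting by the prior gives 4/7 · 0.82645 = 0.47226, 3/7 · 0.049383 = 0.021164; with total 0.49342.
Normalising, the posterior is P(urn A | data) = 0.95711, P(urn B | data) = 0.042893.
So P(green next | data) = Σ P(green next | H) P(H | data) = (10/11)(0.95711) + (2/9)(0.042893) = 0.87963.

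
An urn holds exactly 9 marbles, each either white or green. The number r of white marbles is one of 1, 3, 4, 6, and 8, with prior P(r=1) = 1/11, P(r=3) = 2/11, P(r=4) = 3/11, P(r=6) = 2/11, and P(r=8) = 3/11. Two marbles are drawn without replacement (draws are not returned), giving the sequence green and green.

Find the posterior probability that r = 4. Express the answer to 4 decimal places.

Under each hypothesis, the probability of the observed sequence is: P(data | r = 1) = (8/9)(7/8) = 7/9; P(data | r = 3) = (6/9)(5/8) = 5/12; P(data | r = 4) = (5/9)(4/8) = 5/18; P(data | r = 6) = (3/9)(2/8) = 1/12; P(data | r = 8) = (1/9)(0/8) = 0.
Weighting by the prior gives 1/11 · 7/9 = 7/99, 2/11 · 5/12 = 5/66, 3/11 · 5/18 = 5/66, 2/11 · 1/12 = 1/66, 3/11 · 0 = 0; summing to 47/198.
By Bayes' rule, P(r = 4 | data) = (5/66) / (47/198) = 15/47.

0.3191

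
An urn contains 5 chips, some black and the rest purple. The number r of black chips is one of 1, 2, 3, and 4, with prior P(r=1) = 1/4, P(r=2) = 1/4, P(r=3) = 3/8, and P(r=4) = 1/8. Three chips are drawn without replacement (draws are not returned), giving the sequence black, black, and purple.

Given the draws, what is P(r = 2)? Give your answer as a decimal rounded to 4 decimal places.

0.2000

For each hypothesis, P(data | H) works out to: P(data | r = 1) = (1/5)(0/4) = 0; P(data | r = 2) = (2/5)(1/4)(3/3) = 1/10; P(data | r = 3) = (3/5)(2/4)(2/3) = 1/5; P(data | r = 4) = (4/5)(3/4)(1/3) = 1/5.
The prior-weighted likelihoods are 1/4 · 0 = 0, 1/4 · 1/10 = 1/40, 3/8 · 1/5 = 3/40, 1/8 · 1/5 = 1/40; with total 1/8.
Hence P(r = 2 | data) = (1/40) / (1/8) = 1/5.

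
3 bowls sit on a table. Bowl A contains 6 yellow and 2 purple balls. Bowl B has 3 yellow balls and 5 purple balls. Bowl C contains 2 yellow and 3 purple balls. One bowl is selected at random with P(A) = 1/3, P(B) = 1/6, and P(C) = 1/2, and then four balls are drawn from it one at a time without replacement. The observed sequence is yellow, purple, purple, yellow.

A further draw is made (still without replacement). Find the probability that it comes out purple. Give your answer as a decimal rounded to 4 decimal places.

0.7984

Compute the likelihood of the observed sequence for each case: P(data | bowl A) = (6/8)(2/7)(1/6)(5/5) = 1/28; P(data | bowl B) = (3/8)(5/7)(4/6)(2/5) = 1/14; P(data | bowl C) = (2/5)(3/4)(2/3)(1/2) = 1/10.
Multiplying each by its prior: 1/3 · 1/28 = 1/84, 1/6 · 1/14 = 1/84, 1/2 · 1/10 = 1/20; these sum to 31/420.
Normalising, the posterior is P(bowl A | data) = 5/31, P(bowl B | data) = 5/31, P(bowl C | data) = 21/31.
Averaging over the posterior, P(purple next | data) = (0)(5/31) + (3/4)(5/31) + (1)(21/31) = 99/124.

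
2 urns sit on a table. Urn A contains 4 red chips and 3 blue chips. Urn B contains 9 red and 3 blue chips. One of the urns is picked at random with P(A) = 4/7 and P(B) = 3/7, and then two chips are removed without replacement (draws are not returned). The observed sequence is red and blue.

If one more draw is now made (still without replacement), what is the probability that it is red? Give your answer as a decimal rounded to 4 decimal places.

Compute the likelihood of the observed sequence for each case: P(data | urn A) = (4/7)(3/6) = 0.28571; P(data | urn B) = (9/12)(3/11) = 0.20455.
The prior-weighted likelihoods are 4/7 · 0.28571 = 0.16327, 3/7 · 0.20455 = 0.087662; summing to 0.25093.
Normalising, the posterior is P(urn A | data) = 0.65065, P(urn B | data) = 0.34935.
Averaging over the posterior, P(red next | data) = (3/5)(0.65065) + (4/5)(0.34935) = 0.66987.

0.6699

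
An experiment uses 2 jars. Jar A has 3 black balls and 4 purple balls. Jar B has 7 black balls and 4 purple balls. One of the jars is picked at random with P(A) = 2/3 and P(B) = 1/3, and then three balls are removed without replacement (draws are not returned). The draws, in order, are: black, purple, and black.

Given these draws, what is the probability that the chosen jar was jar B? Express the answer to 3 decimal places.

0.426

Compute the likelihood of the observed sequence for each case: P(data | jar A) = (3/7)(4/6)(2/5) = 4/35; P(data | jar B) = (7/11)(4/10)(6/9) = 28/165.
Weighting by the prior gives 2/3 · 4/35 = 8/105, 1/3 · 28/165 = 28/495; with total 92/693.
Hence P(jar B | data) = (28/495) / (92/693) = 49/115.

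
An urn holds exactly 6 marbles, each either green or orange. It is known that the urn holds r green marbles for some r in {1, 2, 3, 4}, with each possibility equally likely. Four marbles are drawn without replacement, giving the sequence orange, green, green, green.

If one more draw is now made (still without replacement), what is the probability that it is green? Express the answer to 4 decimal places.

0.3636

Compute the likelihood of the observed sequence for each case: P(data | r = 1) = (5/6)(1/5)(0/4) = 0; P(data | r = 2) = (4/6)(2/5)(1/4)(0/3) = 0; P(data | r = 3) = (3/6)(3/5)(2/4)(1/3) = 1/20; P(data | r = 4) = (2/6)(4/5)(3/4)(2/3) = 2/15.
Multiplying each by its prior: 1/4 · 0 = 0, 1/4 · 0 = 0, 1/4 · 1/20 = 1/80, 1/4 · 2/15 = 1/30; these sum to 11/240.
Normalising, the posterior is P(r = 1 | data) = 0, P(r = 2 | data) = 0, P(r = 3 | data) = 3/11, P(r = 4 | data) = 8/11.
The predictive probability is P(green next | data) = (0)(3/11) + (1/2)(8/11) = 4/11.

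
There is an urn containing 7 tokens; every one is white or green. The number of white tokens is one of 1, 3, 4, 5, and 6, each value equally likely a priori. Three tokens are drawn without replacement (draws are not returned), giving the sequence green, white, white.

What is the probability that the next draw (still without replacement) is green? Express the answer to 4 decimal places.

Compute the likelihood of the observed sequence for each case: P(data | r = 1) = (6/7)(1/6)(0/5) = 0; P(data | r = 3) = (4/7)(3/6)(2/5) = 4/35; P(data | r = 4) = (3/7)(4/6)(3/5) = 6/35; P(data | r = 5) = (2/7)(5/6)(4/5) = 4/21; P(data | r = 6) = (1/7)(6/6)(5/5) = 1/7.
The prior-weighted likelihoods are 1/5 · 0 = 0, 1/5 · 4/35 = 4/175, 1/5 · 6/35 = 6/175, 1/5 · 4/21 = 4/105, 1/5 · 1/7 = 1/35; these sum to 13/105.
The posterior is then P(r = 1 | data) = 0, P(r = 3 | data) = 12/65, P(r = 4 | data) = 18/65, P(r = 5 | data) = 4/13, P(r = 6 | data) = 3/13.
So P(green next | data) = Σ P(green next | H) P(H | data) = (3/4)(12/65) + (1/2)(18/65) + (1/4)(4/13) + (0)(3/13) = 23/65.

0.3538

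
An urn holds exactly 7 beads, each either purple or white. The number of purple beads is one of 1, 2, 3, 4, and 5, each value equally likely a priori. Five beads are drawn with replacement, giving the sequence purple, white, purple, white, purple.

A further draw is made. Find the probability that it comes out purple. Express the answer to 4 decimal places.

0.5354

Under each hypothesis, the probability of the observed sequence is: P(data | r = 1) = (1/7)(6/7)(1/7)(6/7)(1/7) = 0.002142; P(data | r = 2) = (2/7)(5/7)(2/7)(5/7)(2/7) = 0.0119; P(data | r = 3) = (3/7)(4/7)(3/7)(4/7)(3/7) = 0.025704; P(data | r = 4) = (4/7)(3/7)(4/7)(3/7)(4/7) = 0.034271; P(data | r = 5) = (5/7)(2/7)(5/7)(2/7)(5/7) = 0.02975.
Weighting by the prior gives 1/5 · 0.002142 = 0.00042839, 1/5 · 0.0119 = 0.00238, 1/5 · 0.025704 = 0.0051407, 1/5 · 0.034271 = 0.0068543, 1/5 · 0.02975 = 0.0059499; summing to 0.020753.
Normalising, the posterior is P(r = 1 | data) = 0.020642, P(r = 2 | data) = 0.11468, P(r = 3 | data) = 0.24771, P(r = 4 | data) = 0.33028, P(r = 5 | data) = 0.2867.
Averaging over the posterior, P(purple next | data) = (1/7)(0.020642) + (2/7)(0.11468) + (3/7)(0.24771) + (4/7)(0.33028) + (5/7)(0.2867) = 0.53539.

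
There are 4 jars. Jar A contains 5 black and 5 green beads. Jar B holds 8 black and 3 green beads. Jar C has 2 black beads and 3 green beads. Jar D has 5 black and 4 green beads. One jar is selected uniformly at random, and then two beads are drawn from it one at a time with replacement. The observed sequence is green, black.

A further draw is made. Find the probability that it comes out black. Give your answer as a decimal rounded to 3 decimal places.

The likelihood of the observed sequence under each hypothesis: P(data | jar A) = (5/10)(5/10) = 0.25; P(data | jar B) = (3/11)(8/11) = 0.19835; P(data | jar C) = (3/5)(2/5) = 0.24; P(data | jar D) = (4/9)(5/9) = 0.24691.
Multiplying each by its prior: 1/4 · 0.25 = 0.0625, 1/4 · 0.19835 = 0.049587, 1/4 · 0.24 = 0.06, 1/4 · 0.24691 = 0.061728; summing to 0.23382.
The posterior is then P(jar A | data) = 0.26731, P(jar B | data) = 0.21208, P(jar C | data) = 0.25661, P(jar D | data) = 0.26401.
The predictive probability is P(black next | data) = (1/2)(0.26731) + (8/11)(0.21208) + (2/5)(0.25661) + (5/9)(0.26401) = 0.5372.

0.537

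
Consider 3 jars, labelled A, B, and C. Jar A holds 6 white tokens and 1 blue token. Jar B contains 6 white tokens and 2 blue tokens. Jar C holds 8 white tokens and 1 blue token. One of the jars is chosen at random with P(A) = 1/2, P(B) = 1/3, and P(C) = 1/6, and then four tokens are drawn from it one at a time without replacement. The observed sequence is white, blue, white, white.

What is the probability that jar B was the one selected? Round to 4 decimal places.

The likelihood of the observed sequence under each hypothesis: P(data | jar A) = (6/7)(1/6)(5/5)(4/4) = 1/7; P(data | jar B) = (6/8)(2/7)(5/6)(4/5) = 1/7; P(data | jar C) = (8/9)(1/8)(7/7)(6/6) = 1/9.
Weighting by the prior gives 1/2 · 1/7 = 1/14, 1/3 · 1/7 = 1/21, 1/6 · 1/9 = 1/54; summing to 26/189.
Hence P(jar B | data) = (1/21) / (26/189) = 9/26.

0.3462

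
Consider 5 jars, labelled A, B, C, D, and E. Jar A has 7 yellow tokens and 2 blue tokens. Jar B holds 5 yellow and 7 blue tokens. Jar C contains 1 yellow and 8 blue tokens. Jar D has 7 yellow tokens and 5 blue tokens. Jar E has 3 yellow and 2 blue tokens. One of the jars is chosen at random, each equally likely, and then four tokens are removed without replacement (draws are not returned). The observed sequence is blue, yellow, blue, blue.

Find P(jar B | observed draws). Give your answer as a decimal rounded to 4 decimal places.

The likelihood of the observed sequence under each hypothesis: P(data | jar A) = (2/9)(7/8)(1/7)(0/6) = 0; P(data | jar B) = (7/12)(5/11)(6/10)(5/9) = 35/396; P(data | jar C) = (8/9)(1/8)(7/7)(6/6) = 1/9; P(data | jar D) = (5/12)(7/11)(4/10)(3/9) = 7/198; P(data | jar E) = (2/5)(3/4)(1/3)(0/2) = 0.
Multiplying each by its prior: 1/5 · 0 = 0, 1/5 · 35/396 = 7/396, 1/5 · 1/9 = 1/45, 1/5 · 7/198 = 7/990, 1/5 · 0 = 0; with total 31/660.
So P(jar B | data) = (7/396) / (31/660) = 35/93.

0.3763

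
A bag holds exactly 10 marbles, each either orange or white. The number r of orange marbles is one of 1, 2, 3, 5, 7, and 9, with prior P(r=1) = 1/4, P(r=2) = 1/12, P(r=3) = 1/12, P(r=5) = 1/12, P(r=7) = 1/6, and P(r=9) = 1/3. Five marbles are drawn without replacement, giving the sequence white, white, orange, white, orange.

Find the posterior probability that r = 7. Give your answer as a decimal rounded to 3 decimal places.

0.139

Under each hypothesis, the probability of the observed sequence is: P(data | r = 1) = (9/10)(8/9)(1/8)(7/7)(0/6) = 0; P(data | r = 2) = (8/10)(7/9)(2/8)(6/7)(1/6) = 0.022222; P(data | r = 3) = (7/10)(6/9)(3/8)(5/7)(2/6) = 0.041667; P(data | r = 5) = (5/10)(4/9)(5/8)(3/7)(4/6) = 0.039683; P(data | r = 7) = (3/10)(2/9)(7/8)(1/7)(6/6) = 0.0083333; P(data | r = 9) = (1/10)(0/9) = 0.
The prior-weighted likelihoods are 1/4 · 0 = 0, 1/12 · 0.022222 = 0.0018519, 1/12 · 0.041667 = 0.0034722, 1/12 · 0.039683 = 0.0033069, 1/6 · 0.0083333 = 0.0013889, 1/3 · 0 = 0; summing to 0.01002.
So P(r = 7 | data) = (0.0013889) / (0.01002) = 0.13861.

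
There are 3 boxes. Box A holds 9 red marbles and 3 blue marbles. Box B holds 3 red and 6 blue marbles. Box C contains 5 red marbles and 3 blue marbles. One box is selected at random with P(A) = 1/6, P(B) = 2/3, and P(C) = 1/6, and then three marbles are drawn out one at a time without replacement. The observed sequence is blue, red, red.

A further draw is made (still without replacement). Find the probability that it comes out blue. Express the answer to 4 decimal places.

For each hypothesis, P(data | H) works out to: P(data | box A) = (3/12)(9/11)(8/10) = 0.16364; P(data | box B) = (6/9)(3/8)(2/7) = 0.071429; P(data | box C) = (3/8)(5/7)(4/6) = 0.17857.
Weighting by the prior gives 1/6 · 0.16364 = 0.027273, 2/3 · 0.071429 = 0.047619, 1/6 · 0.17857 = 0.029762; with total 0.10465.
Normalising, the posterior is P(box A | data) = 0.2606, P(box B | data) = 0.45502, P(box C | data) = 0.28438.
Averaging over the posterior, P(blue next | data) = (2/9)(0.2606) + (5/6)(0.45502) + (2/5)(0.28438) = 0.55084.

0.5508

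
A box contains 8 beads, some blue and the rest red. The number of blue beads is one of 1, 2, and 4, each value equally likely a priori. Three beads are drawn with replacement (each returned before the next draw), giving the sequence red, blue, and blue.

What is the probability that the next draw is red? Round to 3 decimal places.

Under each hypothesis, the probability of the observed sequence is: P(data | r = 1) = (7/8)(1/8)(1/8) = 0.013672; P(data | r = 2) = (6/8)(2/8)(2/8) = 0.046875; P(data | r = 4) = (4/8)(4/8)(4/8) = 0.125.
Weighting by the prior gives 1/3 · 0.013672 = 0.0045573, 1/3 · 0.046875 = 0.015625, 1/3 · 0.125 = 0.041667; summing to 0.061849.
Dividing through by the total gives posterior P(r = 1 | data) = 0.073684, P(r = 2 | data) = 0.25263, P(r = 4 | data) = 0.67368.
So P(red next | data) = Σ P(red next | H) P(H | data) = (7/8)(0.073684) + (3/4)(0.25263) + (1/2)(0.67368) = 0.59079.

0.591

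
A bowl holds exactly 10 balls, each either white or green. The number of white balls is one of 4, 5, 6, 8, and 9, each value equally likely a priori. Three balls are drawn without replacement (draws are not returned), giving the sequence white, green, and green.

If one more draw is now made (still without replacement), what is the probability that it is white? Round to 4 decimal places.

Under each hypothesis, the probability of the observed sequence is: P(data | r = 4) = (4/10)(6/9)(5/8) = 1/6; P(data | r = 5) = (5/10)(5/9)(4/8) = 5/36; P(data | r = 6) = (6/10)(4/9)(3/8) = 1/10; P(data | r = 8) = (8/10)(2/9)(1/8) = 1/45; P(data | r = 9) = (9/10)(1/9)(0/8) = 0.
Multiplying each by its prior: 1/5 · 1/6 = 1/30, 1/5 · 5/36 = 1/36, 1/5 · 1/10 = 1/50, 1/5 · 1/45 = 1/225, 1/5 · 0 = 0; summing to 77/900.
Dividing through by the total gives posterior P(r = 4 | data) = 30/77, P(r = 5 | data) = 25/77, P(r = 6 | data) = 18/77, P(r = 8 | data) = 4/77, P(r = 9 | data) = 0.
So P(white next | data) = Σ P(white next | H) P(H | data) = (3/7)(30/77) + (4/7)(25/77) + (5/7)(18/77) + (1)(4/77) = 4/7.

0.5714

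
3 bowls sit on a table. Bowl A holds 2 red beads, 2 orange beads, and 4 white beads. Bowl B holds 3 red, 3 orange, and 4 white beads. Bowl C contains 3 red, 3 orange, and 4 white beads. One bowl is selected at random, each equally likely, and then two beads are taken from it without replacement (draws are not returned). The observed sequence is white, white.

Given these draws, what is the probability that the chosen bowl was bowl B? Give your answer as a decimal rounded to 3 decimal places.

For each hypothesis, P(data | H) works out to: P(data | bowl A) = (4/8)(3/7) = 3/14; P(data | bowl B) = (4/10)(3/9) = 2/15; P(data | bowl C) = (4/10)(3/9) = 2/15.
Weighting by the prior gives 1/3 · 3/14 = 1/14, 1/3 · 2/15 = 2/45, 1/3 · 2/15 = 2/45; these sum to 101/630.
So P(bowl B | data) = (2/45) / (101/630) = 28/101.

0.277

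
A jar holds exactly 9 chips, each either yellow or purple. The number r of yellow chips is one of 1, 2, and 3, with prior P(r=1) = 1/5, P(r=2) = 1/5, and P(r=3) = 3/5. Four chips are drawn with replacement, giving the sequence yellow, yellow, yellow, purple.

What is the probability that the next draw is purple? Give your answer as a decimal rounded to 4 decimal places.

The likelihood of the observed sequence under each hypothesis: P(data | r = 1) = (1/9)(1/9)(1/9)(8/9) = 0.0012193; P(data | r = 2) = (2/9)(2/9)(2/9)(7/9) = 0.0085353; P(data | r = 3) = (3/9)(3/9)(3/9)(6/9) = 0.024691.
The prior-weighted likelihoods are 1/5 · 0.0012193 = 0.00024387, 1/5 · 0.0085353 = 0.0017071, 3/5 · 0.024691 = 0.014815; with total 0.016766.
Dividing through by the total gives posterior P(r = 1 | data) = 0.014545, P(r = 2 | data) = 0.10182, P(r = 3 | data) = 0.88364.
So P(purple next | data) = Σ P(purple next | H) P(H | data) = (8/9)(0.014545) + (7/9)(0.10182) + (2/3)(0.88364) = 0.68121.

0.6812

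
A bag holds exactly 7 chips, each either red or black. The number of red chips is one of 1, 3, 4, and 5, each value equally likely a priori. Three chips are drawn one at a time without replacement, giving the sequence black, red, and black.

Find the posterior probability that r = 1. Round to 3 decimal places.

0.300

Compute the likelihood of the observed sequence for each case: P(data | r = 1) = (6/7)(1/6)(5/5) = 1/7; P(data | r = 3) = (4/7)(3/6)(3/5) = 6/35; P(data | r = 4) = (3/7)(4/6)(2/5) = 4/35; P(data | r = 5) = (2/7)(5/6)(1/5) = 1/21.
The prior-weighted likelihoods are 1/4 · 1/7 = 1/28, 1/4 · 6/35 = 3/70, 1/4 · 4/35 = 1/35, 1/4 · 1/21 = 1/84; these sum to 5/42.
Therefore the posterior P(r = 1 | data) = (1/28) / (5/42) = 3/10.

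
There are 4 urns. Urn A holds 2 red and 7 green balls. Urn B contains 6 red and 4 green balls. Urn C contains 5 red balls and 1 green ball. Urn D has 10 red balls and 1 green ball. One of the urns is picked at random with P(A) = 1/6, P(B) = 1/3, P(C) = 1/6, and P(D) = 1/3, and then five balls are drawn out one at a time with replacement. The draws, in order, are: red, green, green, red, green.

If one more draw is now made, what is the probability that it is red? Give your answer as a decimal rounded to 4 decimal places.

Under each hypothesis, the probability of the observed sequence is: P(data | urn A) = (2/9)(7/9)(7/9)(2/9)(7/9) = 0.023235; P(data | urn B) = (6/10)(4/10)(4/10)(6/10)(4/10) = 0.02304; P(data | urn C) = (5/6)(1/6)(1/6)(5/6)(1/6) = 0.003215; P(data | urn D) = (10/11)(1/11)(1/11)(10/11)(1/11) = 0.00062092.
Weighting by the prior gives 1/6 · 0.023235 = 0.0038725, 1/3 · 0.02304 = 0.00768, 1/6 · 0.003215 = 0.00053584, 1/3 · 0.00062092 = 0.00020697; summing to 0.012295.
The posterior is then P(urn A | data) = 0.31496, P(urn B | data) = 0.62463, P(urn C | data) = 0.043581, P(urn D | data) = 0.016834.
Averaging over the posterior, P(red next | data) = (2/9)(0.31496) + (3/5)(0.62463) + (5/6)(0.043581) + (10/11)(0.016834) = 0.49639.

0.4964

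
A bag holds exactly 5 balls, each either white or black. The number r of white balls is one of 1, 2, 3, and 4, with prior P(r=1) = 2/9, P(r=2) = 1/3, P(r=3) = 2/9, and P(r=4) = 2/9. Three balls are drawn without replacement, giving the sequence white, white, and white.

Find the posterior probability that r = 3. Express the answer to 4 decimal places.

0.2000

The likelihood of the observed sequence under each hypothesis: P(data | r = 1) = (1/5)(0/4) = 0; P(data | r = 2) = (2/5)(1/4)(0/3) = 0; P(data | r = 3) = (3/5)(2/4)(1/3) = 1/10; P(data | r = 4) = (4/5)(3/4)(2/3) = 2/5.
Weighting by the prior gives 2/9 · 0 = 0, 1/3 · 0 = 0, 2/9 · 1/10 = 1/45, 2/9 · 2/5 = 4/45; with total 1/9.
Therefore the posterior P(r = 3 | data) = (1/45) / (1/9) = 1/5.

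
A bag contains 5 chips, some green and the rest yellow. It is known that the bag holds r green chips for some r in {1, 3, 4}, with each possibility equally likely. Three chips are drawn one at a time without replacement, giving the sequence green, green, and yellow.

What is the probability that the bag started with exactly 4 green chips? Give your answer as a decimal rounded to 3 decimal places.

0.500

Under each hypothesis, the probability of the observed sequence is: P(data | r = 1) = (1/5)(0/4) = 0; P(data | r = 3) = (3/5)(2/4)(2/3) = 1/5; P(data | r = 4) = (4/5)(3/4)(1/3) = 1/5.
Weighting by the prior gives 1/3 · 0 = 0, 1/3 · 1/5 = 1/15, 1/3 · 1/5 = 1/15; these sum to 2/15.
So P(r = 4 | data) = (1/15) / (2/15) = 1/2.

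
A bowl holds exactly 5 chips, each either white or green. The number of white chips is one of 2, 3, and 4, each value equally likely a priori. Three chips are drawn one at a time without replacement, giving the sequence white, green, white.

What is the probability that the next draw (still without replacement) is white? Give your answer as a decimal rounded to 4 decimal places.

0.6000

The likelihood of the observed sequence under each hypothesis: P(data | r = 2) = (2/5)(3/4)(1/3) = 1/10; P(data | r = 3) = (3/5)(2/4)(2/3) = 1/5; P(data | r = 4) = (4/5)(1/4)(3/3) = 1/5.
Weighting by the prior gives 1/3 · 1/10 = 1/30, 1/3 · 1/5 = 1/15, 1/3 · 1/5 = 1/15; these sum to 1/6.
Normalising, the posterior is P(r = 2 | data) = 1/5, P(r = 3 | data) = 2/5, P(r = 4 | data) = 2/5.
So P(white next | data) = Σ P(white next | H) P(H | data) = (0)(1/5) + (1/2)(2/5) + (1)(2/5) = 3/5.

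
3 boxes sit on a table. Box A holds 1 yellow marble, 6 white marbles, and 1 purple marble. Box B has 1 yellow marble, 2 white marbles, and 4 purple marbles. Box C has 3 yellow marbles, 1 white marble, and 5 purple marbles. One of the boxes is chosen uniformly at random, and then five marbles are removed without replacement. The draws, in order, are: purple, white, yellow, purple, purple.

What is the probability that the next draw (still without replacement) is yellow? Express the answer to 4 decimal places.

For each hypothesis, P(data | H) works out to: P(data | box A) = (1/8)(6/7)(1/6)(0/5) = 0; P(data | box B) = (4/7)(2/6)(1/5)(3/4)(2/3) = 0.019048; P(data | box C) = (5/9)(1/8)(3/7)(4/6)(3/5) = 0.011905.
Multiplying each by its prior: 1/3 · 0 = 0, 1/3 · 0.019048 = 0.0063492, 1/3 · 0.011905 = 0.0039683; with total 0.010317.
Dividing through by the total gives posterior P(box A | data) = 0, P(box B | data) = 0.61538, P(box C | data) = 0.38462.
Averaging over the posterior, P(yellow next | data) = (0)(0.61538) + (1/2)(0.38462) = 0.19231.

0.1923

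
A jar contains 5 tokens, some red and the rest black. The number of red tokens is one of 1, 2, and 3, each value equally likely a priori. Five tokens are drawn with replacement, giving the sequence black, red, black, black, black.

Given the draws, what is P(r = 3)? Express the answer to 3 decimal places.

The likelihood of the observed sequence under each hypothesis: P(data | r = 1) = (4/5)(1/5)(4/5)(4/5)(4/5) = 0.08192; P(data | r = 2) = (3/5)(2/5)(3/5)(3/5)(3/5) = 0.05184; P(data | r = 3) = (2/5)(3/5)(2/5)(2/5)(2/5) = 0.01536.
The prior-weighted likelihoods are 1/3 · 0.08192 = 0.027307, 1/3 · 0.05184 = 0.01728, 1/3 · 0.01536 = 0.00512; summing to 0.049707.
Hence P(r = 3 | data) = (0.00512) / (0.049707) = 0.103.

0.103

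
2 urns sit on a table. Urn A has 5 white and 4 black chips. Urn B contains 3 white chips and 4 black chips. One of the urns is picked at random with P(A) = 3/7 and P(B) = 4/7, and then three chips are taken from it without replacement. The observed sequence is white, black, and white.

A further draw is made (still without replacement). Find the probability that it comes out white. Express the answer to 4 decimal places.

Compute the likelihood of the observed sequence for each case: P(data | urn A) = (5/9)(4/8)(4/7) = 10/63; P(data | urn B) = (3/7)(4/6)(2/5) = 4/35.
The prior-weighted likelihoods are 3/7 · 10/63 = 10/147, 4/7 · 4/35 = 16/245; with total 2/15.
Normalising, the posterior is P(urn A | data) = 25/49, P(urn B | data) = 24/49.
Averaging over the posterior, P(white next | data) = (1/2)(25/49) + (1/4)(24/49) = 37/98.

0.3776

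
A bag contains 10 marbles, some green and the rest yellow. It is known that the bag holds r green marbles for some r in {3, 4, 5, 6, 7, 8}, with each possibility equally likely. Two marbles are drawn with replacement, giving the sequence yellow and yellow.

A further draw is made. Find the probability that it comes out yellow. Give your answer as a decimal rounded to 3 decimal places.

For each hypothesis, P(data | H) works out to: P(data | r = 3) = (7/10)(7/10) = 49/100; P(data | r = 4) = (6/10)(6/10) = 9/25; P(data | r = 5) = (5/10)(5/10) = 1/4; P(data | r = 6) = (4/10)(4/10) = 4/25; P(data | r = 7) = (3/10)(3/10) = 9/100; P(data | r = 8) = (2/10)(2/10) = 1/25.
Multiplying each by its prior: 1/6 · 49/100 = 49/600, 1/6 · 9/25 = 3/50, 1/6 · 1/4 = 1/24, 1/6 · 4/25 = 2/75, 1/6 · 9/100 = 3/200, 1/6 · 1/25 = 1/150; these sum to 139/600.
Dividing through by the total gives posterior P(r = 3 | data) = 0.35252, P(r = 4 | data) = 0.25899, P(r = 5 | data) = 0.17986, P(r = 6 | data) = 0.11511, P(r = 7 | data) = 0.064748, P(r = 8 | data) = 0.028777.
So P(yellow next | data) = Σ P(yellow next | H) P(H | data) = (7/10)(0.35252) + (3/5)(0.25899) + (1/2)(0.17986) + (2/5)(0.11511) + (3/10)(0.064748) + (1/5)(0.028777) = 0.56331.

0.563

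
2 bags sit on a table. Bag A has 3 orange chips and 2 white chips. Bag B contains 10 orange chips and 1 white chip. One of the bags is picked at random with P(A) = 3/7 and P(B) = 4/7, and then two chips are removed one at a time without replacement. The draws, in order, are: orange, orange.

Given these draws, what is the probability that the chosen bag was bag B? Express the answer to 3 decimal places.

Compute the likelihood of the observed sequence for each case: P(data | bag A) = (3/5)(2/4) = 3/10; P(data | bag B) = (10/11)(9/10) = 9/11.
Multiplying each by its prior: 3/7 · 3/10 = 9/70, 4/7 · 9/11 = 36/77; with total 459/770.
So P(bag B | data) = (36/77) / (459/770) = 40/51.

0.784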